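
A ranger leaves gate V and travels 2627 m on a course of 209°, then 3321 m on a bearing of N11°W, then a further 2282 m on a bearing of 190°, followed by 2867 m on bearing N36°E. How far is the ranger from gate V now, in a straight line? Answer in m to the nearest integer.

Leg 1 (209°, 2627 m): east 2627 sin 209° = -1273.59, north 2627 cos 209° = -2297.63
Leg 2 (N11°W, 3321 m): east 3321 sin 349° = -633.68, north 3321 cos 349° = 3259.98
Leg 3 (190°, 2282 m): east 2282 sin 190° = -396.27, north 2282 cos 190° = -2247.33
Leg 4 (N36°E, 2867 m): east 2867 sin 36° = 1685.18, north 2867 cos 36° = 2319.45
Net: -618.36 east, 1034.48 north. Distance = √((-618.36)² + (1034.48)²) = 1205.201 m.

1205 m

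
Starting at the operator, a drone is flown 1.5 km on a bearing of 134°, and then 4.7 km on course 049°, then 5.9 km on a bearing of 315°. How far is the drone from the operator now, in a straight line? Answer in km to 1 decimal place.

6.2 km

Leg 1 (134°, 1.5 km): east 1.5 sin 134° = 1.08, north 1.5 cos 134° = -1.04
Leg 2 (049°, 4.7 km): east 4.7 sin 49° = 3.55, north 4.7 cos 49° = 3.08
Leg 3 (315°, 5.9 km): east 5.9 sin 315° = -4.17, north 5.9 cos 315° = 4.17
Net: 0.45 east, 6.21 north. Distance = √((0.45)² + (6.21)²) = 6.230 km.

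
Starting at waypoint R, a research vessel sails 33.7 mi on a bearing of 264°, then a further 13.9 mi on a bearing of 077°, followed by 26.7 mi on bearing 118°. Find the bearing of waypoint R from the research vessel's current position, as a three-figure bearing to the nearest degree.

Leg 1 (264°, 33.7 mi): east 33.7 sin 264° = -33.52, north 33.7 cos 264° = -3.52
Leg 2 (077°, 13.9 mi): east 13.9 sin 77° = 13.54, north 13.9 cos 77° = 3.13
Leg 3 (118°, 26.7 mi): east 26.7 sin 118° = 23.57, north 26.7 cos 118° = -12.53
Net displacement: 3.60 east, -12.93 north. Direction back to start is (-3.60, 12.93): bearing = atan2(-3.60, 12.93) mod 360° = 344.43° ≈ 344°.

344°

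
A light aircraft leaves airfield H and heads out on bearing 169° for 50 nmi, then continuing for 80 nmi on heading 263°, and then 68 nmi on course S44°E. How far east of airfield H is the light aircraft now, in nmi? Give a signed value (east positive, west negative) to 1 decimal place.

Leg 1 (169°, 50 nmi): east 50 sin 169° = 9.54, north 50 cos 169° = -49.08
Leg 2 (263°, 80 nmi): east 80 sin 263° = -79.40, north 80 cos 263° = -9.75
Leg 3 (S44°E, 68 nmi): east 68 sin 136° = 47.24, north 68 cos 136° = -48.92
Net east component: -22.63 nmi.

-22.6 nmi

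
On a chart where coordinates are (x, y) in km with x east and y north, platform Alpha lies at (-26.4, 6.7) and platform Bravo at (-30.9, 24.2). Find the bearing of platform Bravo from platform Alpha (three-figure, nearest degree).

Δeast = -30.9 − -26.4 = -4.50; Δnorth = 24.2 − 6.7 = 17.50.
Bearing = atan2(Δeast, Δnorth) mod 360° = 345.58° ≈ 346°.

346°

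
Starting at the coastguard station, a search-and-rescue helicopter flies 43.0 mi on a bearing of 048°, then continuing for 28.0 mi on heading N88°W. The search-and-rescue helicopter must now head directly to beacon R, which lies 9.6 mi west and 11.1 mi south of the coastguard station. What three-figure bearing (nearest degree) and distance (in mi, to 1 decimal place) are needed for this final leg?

198°, 43.0 mi

Leg 1 (048°, 43.0 mi): east 43.0 sin 48° = 31.96, north 43.0 cos 48° = 28.77
Leg 2 (N88°W, 28.0 mi): east 28.0 sin 272° = -27.98, north 28.0 cos 272° = 0.98
Current position: (3.97, 29.75). Target: (-9.6, -11.1). Remaining: Δeast = -13.57, Δnorth = -40.85.
Bearing = atan2(-13.57, -40.85) mod 360° = 198.38°; distance = √((-13.57)² + (-40.85)²) = 43.045 mi.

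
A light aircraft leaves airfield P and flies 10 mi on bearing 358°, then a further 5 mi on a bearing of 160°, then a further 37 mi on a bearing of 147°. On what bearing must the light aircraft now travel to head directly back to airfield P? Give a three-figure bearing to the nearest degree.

Leg 1 (358°, 10 mi): east 10 sin 358° = -0.35, north 10 cos 358° = 9.99
Leg 2 (160°, 5 mi): east 5 sin 160° = 1.71, north 5 cos 160° = -4.70
Leg 3 (147°, 37 mi): east 37 sin 147° = 20.15, north 37 cos 147° = -31.03
Net displacement: 21.51 east, -25.74 north. Direction back to start is (-21.51, 25.74): bearing = atan2(-21.51, 25.74) mod 360° = 320.11° ≈ 320°.

320°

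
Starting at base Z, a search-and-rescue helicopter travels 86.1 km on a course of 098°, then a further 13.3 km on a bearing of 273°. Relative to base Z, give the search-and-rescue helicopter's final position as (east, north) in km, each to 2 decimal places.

(71.98, -11.29)

Leg 1 (098°, 86.1 km): east 86.1 sin 98° = 85.26, north 86.1 cos 98° = -11.98
Leg 2 (273°, 13.3 km): east 13.3 sin 273° = -13.28, north 13.3 cos 273° = 0.70
Summing: 71.98 km east, -11.29 km north → (71.98, -11.29).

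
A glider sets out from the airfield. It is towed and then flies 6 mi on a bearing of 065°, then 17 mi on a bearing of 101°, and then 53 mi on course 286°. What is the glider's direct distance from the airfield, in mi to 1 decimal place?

Leg 1 (065°, 6 mi): east 6 sin 65° = 5.44, north 6 cos 65° = 2.54
Leg 2 (101°, 17 mi): east 17 sin 101° = 16.69, north 17 cos 101° = -3.24
Leg 3 (286°, 53 mi): east 53 sin 286° = -50.95, north 53 cos 286° = 14.61
Net: -28.82 east, 13.90 north. Distance = √((-28.82)² + (13.90)²) = 31.998 mi.

32.0 mi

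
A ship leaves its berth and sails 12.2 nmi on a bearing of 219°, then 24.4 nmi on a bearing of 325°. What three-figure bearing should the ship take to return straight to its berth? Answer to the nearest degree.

116°

Leg 1 (219°, 12.2 nmi): east 12.2 sin 219° = -7.68, north 12.2 cos 219° = -9.48
Leg 2 (325°, 24.4 nmi): east 24.4 sin 325° = -14.00, north 24.4 cos 325° = 19.99
Net displacement: -21.67 east, 10.51 north. Direction back to start is (21.67, -10.51): bearing = atan2(21.67, -10.51) mod 360° = 115.86° ≈ 116°.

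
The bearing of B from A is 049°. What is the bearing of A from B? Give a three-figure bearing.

Back-bearing = 049° + 180° = 229°.

229°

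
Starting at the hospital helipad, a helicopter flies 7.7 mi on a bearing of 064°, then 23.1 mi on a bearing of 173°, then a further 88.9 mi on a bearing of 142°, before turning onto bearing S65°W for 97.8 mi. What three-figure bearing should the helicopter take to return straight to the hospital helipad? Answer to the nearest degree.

Leg 1 (064°, 7.7 mi): east 7.7 sin 64° = 6.92, north 7.7 cos 64° = 3.38
Leg 2 (173°, 23.1 mi): east 23.1 sin 173° = 2.82, north 23.1 cos 173° = -22.93
Leg 3 (142°, 88.9 mi): east 88.9 sin 142° = 54.73, north 88.9 cos 142° = -70.05
Leg 4 (S65°W, 97.8 mi): east 97.8 sin 245° = -88.64, north 97.8 cos 245° = -41.33
Net displacement: -24.17 east, -130.94 north. Direction back to start is (24.17, 130.94): bearing = atan2(24.17, 130.94) mod 360° = 10.46° ≈ 010°.

010°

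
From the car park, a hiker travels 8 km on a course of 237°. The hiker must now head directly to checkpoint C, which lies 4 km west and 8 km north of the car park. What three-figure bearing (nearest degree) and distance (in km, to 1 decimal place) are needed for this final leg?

Leg 1 (237°, 8 km): east 8 sin 237° = -6.71, north 8 cos 237° = -4.36
Current position: (-6.71, -4.36). Target: (-4, 8). Remaining: Δeast = 2.71, Δnorth = 12.36.
Bearing = atan2(2.71, 12.36) mod 360° = 12.37°; distance = √((2.71)² + (12.36)²) = 12.651 km.

012°, 12.7 km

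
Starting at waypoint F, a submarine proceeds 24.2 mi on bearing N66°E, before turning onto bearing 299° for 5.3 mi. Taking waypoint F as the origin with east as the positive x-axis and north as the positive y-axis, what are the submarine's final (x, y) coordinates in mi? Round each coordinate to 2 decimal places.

(17.47, 12.41)

Leg 1 (N66°E, 24.2 mi): east 24.2 sin 66° = 22.11, north 24.2 cos 66° = 9.84
Leg 2 (299°, 5.3 mi): east 5.3 sin 299° = -4.64, north 5.3 cos 299° = 2.57
Summing: 17.47 mi east, 12.41 mi north → (17.47, 12.41).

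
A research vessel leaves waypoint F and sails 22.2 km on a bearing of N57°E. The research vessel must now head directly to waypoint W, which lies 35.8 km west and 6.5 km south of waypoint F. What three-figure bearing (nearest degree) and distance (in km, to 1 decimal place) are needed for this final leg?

251°, 57.5 km

Leg 1 (N57°E, 22.2 km): east 22.2 sin 57° = 18.62, north 22.2 cos 57° = 12.09
Current position: (18.62, 12.09). Target: (-35.8, -6.5). Remaining: Δeast = -54.42, Δnorth = -18.59.
Bearing = atan2(-54.42, -18.59) mod 360° = 251.14°; distance = √((-54.42)² + (-18.59)²) = 57.506 km.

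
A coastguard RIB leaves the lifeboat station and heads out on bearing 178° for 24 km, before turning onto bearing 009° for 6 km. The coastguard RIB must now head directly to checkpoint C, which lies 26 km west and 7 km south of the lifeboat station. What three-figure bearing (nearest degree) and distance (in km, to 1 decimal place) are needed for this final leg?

Leg 1 (178°, 24 km): east 24 sin 178° = 0.84, north 24 cos 178° = -23.99
Leg 2 (009°, 6 km): east 6 sin 9° = 0.94, north 6 cos 9° = 5.93
Current position: (1.78, -18.06). Target: (-26, -7). Remaining: Δeast = -27.78, Δnorth = 11.06.
Bearing = atan2(-27.78, 11.06) mod 360° = 291.71°; distance = √((-27.78)² + (11.06)²) = 29.897 km.

292°, 29.9 km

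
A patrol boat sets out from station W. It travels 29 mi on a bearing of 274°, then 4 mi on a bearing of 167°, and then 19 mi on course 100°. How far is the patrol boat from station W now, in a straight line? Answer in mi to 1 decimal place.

10.7 mi

Leg 1 (274°, 29 mi): east 29 sin 274° = -28.93, north 29 cos 274° = 2.02
Leg 2 (167°, 4 mi): east 4 sin 167° = 0.90, north 4 cos 167° = -3.90
Leg 3 (100°, 19 mi): east 19 sin 100° = 18.71, north 19 cos 100° = -3.30
Net: -9.32 east, -5.17 north. Distance = √((-9.32)² + (-5.17)²) = 10.658 mi.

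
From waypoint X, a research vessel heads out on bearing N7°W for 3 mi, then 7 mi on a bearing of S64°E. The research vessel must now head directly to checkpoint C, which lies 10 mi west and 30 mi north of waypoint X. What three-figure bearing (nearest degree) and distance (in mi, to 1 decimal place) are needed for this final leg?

332°, 34.0 mi

Leg 1 (N7°W, 3 mi): east 3 sin 353° = -0.37, north 3 cos 353° = 2.98
Leg 2 (S64°E, 7 mi): east 7 sin 116° = 6.29, north 7 cos 116° = -3.07
Current position: (5.93, -0.09). Target: (-10, 30). Remaining: Δeast = -15.93, Δnorth = 30.09.
Bearing = atan2(-15.93, 30.09) mod 360° = 332.11°; distance = √((-15.93)² + (30.09)²) = 34.046 mi.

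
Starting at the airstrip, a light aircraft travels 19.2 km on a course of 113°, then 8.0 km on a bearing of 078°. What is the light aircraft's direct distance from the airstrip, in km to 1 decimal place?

Leg 1 (113°, 19.2 km): east 19.2 sin 113° = 17.67, north 19.2 cos 113° = -7.50
Leg 2 (078°, 8.0 km): east 8.0 sin 78° = 7.83, north 8.0 cos 78° = 1.66
Net: 25.50 east, -5.84 north. Distance = √((25.50)² + (-5.84)²) = 26.159 km.

26.2 km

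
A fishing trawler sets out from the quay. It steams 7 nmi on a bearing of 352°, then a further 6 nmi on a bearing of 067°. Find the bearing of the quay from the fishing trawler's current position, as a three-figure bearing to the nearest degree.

206°

Leg 1 (352°, 7 nmi): east 7 sin 352° = -0.97, north 7 cos 352° = 6.93
Leg 2 (067°, 6 nmi): east 6 sin 67° = 5.52, north 6 cos 67° = 2.34
Net displacement: 4.55 east, 9.28 north. Direction back to start is (-4.55, -9.28): bearing = atan2(-4.55, -9.28) mod 360° = 206.12° ≈ 206°.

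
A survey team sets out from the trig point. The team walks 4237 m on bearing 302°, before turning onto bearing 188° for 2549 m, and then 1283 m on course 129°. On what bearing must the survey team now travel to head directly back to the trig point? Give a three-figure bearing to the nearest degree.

Leg 1 (302°, 4237 m): east 4237 sin 302° = -3593.18, north 4237 cos 302° = 2245.27
Leg 2 (188°, 2549 m): east 2549 sin 188° = -354.75, north 2549 cos 188° = -2524.19
Leg 3 (129°, 1283 m): east 1283 sin 129° = 997.08, north 1283 cos 129° = -807.42
Net displacement: -2950.85 east, -1086.34 north. Direction back to start is (2950.85, 1086.34): bearing = atan2(2950.85, 1086.34) mod 360° = 69.79° ≈ 070°.

070°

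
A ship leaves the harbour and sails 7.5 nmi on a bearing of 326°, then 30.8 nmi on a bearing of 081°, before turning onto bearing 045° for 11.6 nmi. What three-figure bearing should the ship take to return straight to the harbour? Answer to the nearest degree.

241°

Leg 1 (326°, 7.5 nmi): east 7.5 sin 326° = -4.19, north 7.5 cos 326° = 6.22
Leg 2 (081°, 30.8 nmi): east 30.8 sin 81° = 30.42, north 30.8 cos 81° = 4.82
Leg 3 (045°, 11.6 nmi): east 11.6 sin 45° = 8.20, north 11.6 cos 45° = 8.20
Net displacement: 34.43 east, 19.24 north. Direction back to start is (-34.43, -19.24): bearing = atan2(-34.43, -19.24) mod 360° = 240.80° ≈ 241°.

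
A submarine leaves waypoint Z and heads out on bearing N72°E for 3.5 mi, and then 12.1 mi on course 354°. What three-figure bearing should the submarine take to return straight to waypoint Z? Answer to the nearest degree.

Leg 1 (N72°E, 3.5 mi): east 3.5 sin 72° = 3.33, north 3.5 cos 72° = 1.08
Leg 2 (354°, 12.1 mi): east 12.1 sin 354° = -1.26, north 12.1 cos 354° = 12.03
Net displacement: 2.06 east, 13.12 north. Direction back to start is (-2.06, -13.12): bearing = atan2(-2.06, -13.12) mod 360° = 188.94° ≈ 189°.

189°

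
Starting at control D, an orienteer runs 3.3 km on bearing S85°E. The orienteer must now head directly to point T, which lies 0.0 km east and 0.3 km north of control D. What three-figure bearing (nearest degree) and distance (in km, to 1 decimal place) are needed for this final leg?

Leg 1 (S85°E, 3.3 km): east 3.3 sin 95° = 3.29, north 3.3 cos 95° = -0.29
Current position: (3.29, -0.29). Target: (-0.0, 0.3). Remaining: Δeast = -3.29, Δnorth = 0.59.
Bearing = atan2(-3.29, 0.59) mod 360° = 280.13°; distance = √((-3.29)² + (0.59)²) = 3.340 km.

280°, 3.3 km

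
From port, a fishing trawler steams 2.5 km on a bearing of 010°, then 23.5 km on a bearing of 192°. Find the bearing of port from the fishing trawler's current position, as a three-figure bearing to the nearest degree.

Leg 1 (010°, 2.5 km): east 2.5 sin 10° = 0.43, north 2.5 cos 10° = 2.46
Leg 2 (192°, 23.5 km): east 23.5 sin 192° = -4.89, north 23.5 cos 192° = -22.99
Net displacement: -4.45 east, -20.52 north. Direction back to start is (4.45, 20.52): bearing = atan2(4.45, 20.52) mod 360° = 12.24° ≈ 012°.

012°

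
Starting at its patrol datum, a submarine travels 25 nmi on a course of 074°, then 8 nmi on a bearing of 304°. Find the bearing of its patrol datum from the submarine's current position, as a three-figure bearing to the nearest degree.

Leg 1 (074°, 25 nmi): east 25 sin 74° = 24.03, north 25 cos 74° = 6.89
Leg 2 (304°, 8 nmi): east 8 sin 304° = -6.63, north 8 cos 304° = 4.47
Net displacement: 17.40 east, 11.36 north. Direction back to start is (-17.40, -11.36): bearing = atan2(-17.40, -11.36) mod 360° = 236.85° ≈ 237°.

237°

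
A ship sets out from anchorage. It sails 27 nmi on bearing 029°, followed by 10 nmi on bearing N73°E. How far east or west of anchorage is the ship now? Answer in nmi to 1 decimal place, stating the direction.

Leg 1 (029°, 27 nmi): east 27 sin 29° = 13.09, north 27 cos 29° = 23.61
Leg 2 (N73°E, 10 nmi): east 10 sin 73° = 9.56, north 10 cos 73° = 2.92
Net east component: 22.65 nmi.

22.7 nmi east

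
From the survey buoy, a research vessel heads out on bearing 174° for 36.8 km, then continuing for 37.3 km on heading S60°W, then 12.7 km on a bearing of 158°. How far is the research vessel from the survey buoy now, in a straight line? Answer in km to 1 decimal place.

71.1 km

Leg 1 (174°, 36.8 km): east 36.8 sin 174° = 3.85, north 36.8 cos 174° = -36.60
Leg 2 (S60°W, 37.3 km): east 37.3 sin 240° = -32.30, north 37.3 cos 240° = -18.65
Leg 3 (158°, 12.7 km): east 12.7 sin 158° = 4.76, north 12.7 cos 158° = -11.78
Net: -23.70 east, -67.02 north. Distance = √((-23.70)² + (-67.02)²) = 71.090 km.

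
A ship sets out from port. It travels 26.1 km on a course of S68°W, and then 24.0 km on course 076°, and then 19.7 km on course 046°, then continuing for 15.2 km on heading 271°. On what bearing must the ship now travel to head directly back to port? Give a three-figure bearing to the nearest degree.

Leg 1 (S68°W, 26.1 km): east 26.1 sin 248° = -24.20, north 26.1 cos 248° = -9.78
Leg 2 (076°, 24.0 km): east 24.0 sin 76° = 23.29, north 24.0 cos 76° = 5.81
Leg 3 (046°, 19.7 km): east 19.7 sin 46° = 14.17, north 19.7 cos 46° = 13.68
Leg 4 (271°, 15.2 km): east 15.2 sin 271° = -15.20, north 15.2 cos 271° = 0.27
Net displacement: -1.94 east, 9.98 north. Direction back to start is (1.94, -9.98): bearing = atan2(1.94, -9.98) mod 360° = 169.00° ≈ 169°.

169°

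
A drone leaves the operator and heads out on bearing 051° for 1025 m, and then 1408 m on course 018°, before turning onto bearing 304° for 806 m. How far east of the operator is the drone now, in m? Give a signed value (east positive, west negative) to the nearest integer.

563 m

Leg 1 (051°, 1025 m): east 1025 sin 51° = 796.57, north 1025 cos 51° = 645.05
Leg 2 (018°, 1408 m): east 1408 sin 18° = 435.10, north 1408 cos 18° = 1339.09
Leg 3 (304°, 806 m): east 806 sin 304° = -668.20, north 806 cos 304° = 450.71
Net east component: 563.47 m.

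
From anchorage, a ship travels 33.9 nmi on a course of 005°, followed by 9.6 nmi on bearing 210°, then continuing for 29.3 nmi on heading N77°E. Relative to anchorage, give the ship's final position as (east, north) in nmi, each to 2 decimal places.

(26.70, 32.05)

Leg 1 (005°, 33.9 nmi): east 33.9 sin 5° = 2.95, north 33.9 cos 5° = 33.77
Leg 2 (210°, 9.6 nmi): east 9.6 sin 210° = -4.80, north 9.6 cos 210° = -8.31
Leg 3 (N77°E, 29.3 nmi): east 29.3 sin 77° = 28.55, north 29.3 cos 77° = 6.59
Summing: 26.70 nmi east, 32.05 nmi north → (26.70, 32.05).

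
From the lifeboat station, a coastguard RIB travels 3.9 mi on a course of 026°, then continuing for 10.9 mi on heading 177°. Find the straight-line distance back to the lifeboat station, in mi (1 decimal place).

7.7 mi

Leg 1 (026°, 3.9 mi): east 3.9 sin 26° = 1.71, north 3.9 cos 26° = 3.51
Leg 2 (177°, 10.9 mi): east 10.9 sin 177° = 0.57, north 10.9 cos 177° = -10.89
Net: 2.28 east, -7.38 north. Distance = √((2.28)² + (-7.38)²) = 7.724 mi.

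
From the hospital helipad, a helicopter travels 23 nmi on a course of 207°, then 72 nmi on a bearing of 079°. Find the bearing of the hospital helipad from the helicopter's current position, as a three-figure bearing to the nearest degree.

Leg 1 (207°, 23 nmi): east 23 sin 207° = -10.44, north 23 cos 207° = -20.49
Leg 2 (079°, 72 nmi): east 72 sin 79° = 70.68, north 72 cos 79° = 13.74
Net displacement: 60.24 east, -6.75 north. Direction back to start is (-60.24, 6.75): bearing = atan2(-60.24, 6.75) mod 360° = 276.40° ≈ 276°.

276°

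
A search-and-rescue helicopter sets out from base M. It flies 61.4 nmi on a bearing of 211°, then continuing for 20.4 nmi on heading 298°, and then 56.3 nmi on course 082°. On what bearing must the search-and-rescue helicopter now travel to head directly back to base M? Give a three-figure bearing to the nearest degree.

350°

Leg 1 (211°, 61.4 nmi): east 61.4 sin 211° = -31.62, north 61.4 cos 211° = -52.63
Leg 2 (298°, 20.4 nmi): east 20.4 sin 298° = -18.01, north 20.4 cos 298° = 9.58
Leg 3 (082°, 56.3 nmi): east 56.3 sin 82° = 55.75, north 56.3 cos 82° = 7.84
Net displacement: 6.12 east, -35.22 north. Direction back to start is (-6.12, 35.22): bearing = atan2(-6.12, 35.22) mod 360° = 350.15° ≈ 350°.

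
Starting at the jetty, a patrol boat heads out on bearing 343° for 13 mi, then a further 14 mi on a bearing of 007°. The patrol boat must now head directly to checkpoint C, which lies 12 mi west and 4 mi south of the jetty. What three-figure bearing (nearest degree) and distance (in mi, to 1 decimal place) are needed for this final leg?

198°, 31.9 mi

Leg 1 (343°, 13 mi): east 13 sin 343° = -3.80, north 13 cos 343° = 12.43
Leg 2 (007°, 14 mi): east 14 sin 7° = 1.71, north 14 cos 7° = 13.90
Current position: (-2.09, 26.33). Target: (-12, -4). Remaining: Δeast = -9.91, Δnorth = -30.33.
Bearing = atan2(-9.91, -30.33) mod 360° = 198.09°; distance = √((-9.91)² + (-30.33)²) = 31.904 mi.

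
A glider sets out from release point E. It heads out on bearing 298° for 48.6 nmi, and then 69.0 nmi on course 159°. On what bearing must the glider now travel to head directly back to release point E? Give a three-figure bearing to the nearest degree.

024°

Leg 1 (298°, 48.6 nmi): east 48.6 sin 298° = -42.91, north 48.6 cos 298° = 22.82
Leg 2 (159°, 69.0 nmi): east 69.0 sin 159° = 24.73, north 69.0 cos 159° = -64.42
Net displacement: -18.18 east, -41.60 north. Direction back to start is (18.18, 41.60): bearing = atan2(18.18, 41.60) mod 360° = 23.61° ≈ 024°.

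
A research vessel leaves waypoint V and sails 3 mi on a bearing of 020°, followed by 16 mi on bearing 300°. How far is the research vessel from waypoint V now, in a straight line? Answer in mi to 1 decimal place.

16.8 mi

Leg 1 (020°, 3 mi): east 3 sin 20° = 1.03, north 3 cos 20° = 2.82
Leg 2 (300°, 16 mi): east 16 sin 300° = -13.86, north 16 cos 300° = 8.00
Net: -12.83 east, 10.82 north. Distance = √((-12.83)² + (10.82)²) = 16.783 mi.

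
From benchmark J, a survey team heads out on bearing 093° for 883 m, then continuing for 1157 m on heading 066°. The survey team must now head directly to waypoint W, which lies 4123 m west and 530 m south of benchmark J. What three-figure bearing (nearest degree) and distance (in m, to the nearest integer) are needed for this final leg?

261°, 6136 m

Leg 1 (093°, 883 m): east 883 sin 93° = 881.79, north 883 cos 93° = -46.21
Leg 2 (066°, 1157 m): east 1157 sin 66° = 1056.97, north 1157 cos 66° = 470.59
Current position: (1938.76, 424.38). Target: (-4123, -530). Remaining: Δeast = -6061.76, Δnorth = -954.38.
Bearing = atan2(-6061.76, -954.38) mod 360° = 261.05°; distance = √((-6061.76)² + (-954.38)²) = 6136.432 m.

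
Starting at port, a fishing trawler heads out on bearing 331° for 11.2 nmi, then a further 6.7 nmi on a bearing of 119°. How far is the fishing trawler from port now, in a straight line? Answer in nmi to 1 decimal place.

6.6 nmi

Leg 1 (331°, 11.2 nmi): east 11.2 sin 331° = -5.43, north 11.2 cos 331° = 9.80
Leg 2 (119°, 6.7 nmi): east 6.7 sin 119° = 5.86, north 6.7 cos 119° = -3.25
Net: 0.43 east, 6.55 north. Distance = √((0.43)² + (6.55)²) = 6.562 nmi.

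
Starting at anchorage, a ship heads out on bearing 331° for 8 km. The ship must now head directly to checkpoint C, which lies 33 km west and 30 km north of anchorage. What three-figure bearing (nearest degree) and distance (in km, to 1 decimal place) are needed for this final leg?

Leg 1 (331°, 8 km): east 8 sin 331° = -3.88, north 8 cos 331° = 7.00
Current position: (-3.88, 7.00). Target: (-33, 30). Remaining: Δeast = -29.12, Δnorth = 23.00.
Bearing = atan2(-29.12, 23.00) mod 360° = 308.31°; distance = √((-29.12)² + (23.00)²) = 37.111 km.

308°, 37.1 km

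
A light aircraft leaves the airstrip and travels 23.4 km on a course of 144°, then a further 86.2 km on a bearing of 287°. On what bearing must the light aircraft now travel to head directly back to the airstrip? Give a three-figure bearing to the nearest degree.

095°

Leg 1 (144°, 23.4 km): east 23.4 sin 144° = 13.75, north 23.4 cos 144° = -18.93
Leg 2 (287°, 86.2 km): east 86.2 sin 287° = -82.43, north 86.2 cos 287° = 25.20
Net displacement: -68.68 east, 6.27 north. Direction back to start is (68.68, -6.27): bearing = atan2(68.68, -6.27) mod 360° = 95.22° ≈ 095°.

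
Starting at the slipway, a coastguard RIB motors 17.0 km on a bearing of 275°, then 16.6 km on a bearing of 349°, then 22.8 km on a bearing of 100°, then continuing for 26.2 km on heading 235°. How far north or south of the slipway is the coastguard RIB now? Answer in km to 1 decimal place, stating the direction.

1.2 km south

Leg 1 (275°, 17.0 km): east 17.0 sin 275° = -16.94, north 17.0 cos 275° = 1.48
Leg 2 (349°, 16.6 km): east 16.6 sin 349° = -3.17, north 16.6 cos 349° = 16.30
Leg 3 (100°, 22.8 km): east 22.8 sin 100° = 22.45, north 22.8 cos 100° = -3.96
Leg 4 (235°, 26.2 km): east 26.2 sin 235° = -21.46, north 26.2 cos 235° = -15.03
Net north component: -1.21 km.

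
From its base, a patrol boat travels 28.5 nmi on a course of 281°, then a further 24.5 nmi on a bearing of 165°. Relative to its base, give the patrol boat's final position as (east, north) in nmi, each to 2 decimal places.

Leg 1 (281°, 28.5 nmi): east 28.5 sin 281° = -27.98, north 28.5 cos 281° = 5.44
Leg 2 (165°, 24.5 nmi): east 24.5 sin 165° = 6.34, north 24.5 cos 165° = -23.67
Summing: -21.64 nmi east, -18.23 nmi north → (-21.64, -18.23).

(-21.64, -18.23)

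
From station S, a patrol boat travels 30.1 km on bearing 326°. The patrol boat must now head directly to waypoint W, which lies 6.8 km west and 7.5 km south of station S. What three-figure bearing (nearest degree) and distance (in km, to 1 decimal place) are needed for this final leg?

163°, 34.0 km

Leg 1 (326°, 30.1 km): east 30.1 sin 326° = -16.83, north 30.1 cos 326° = 24.95
Current position: (-16.83, 24.95). Target: (-6.8, -7.5). Remaining: Δeast = 10.03, Δnorth = -32.45.
Bearing = atan2(10.03, -32.45) mod 360° = 162.82°; distance = √((10.03)² + (-32.45)²) = 33.969 km.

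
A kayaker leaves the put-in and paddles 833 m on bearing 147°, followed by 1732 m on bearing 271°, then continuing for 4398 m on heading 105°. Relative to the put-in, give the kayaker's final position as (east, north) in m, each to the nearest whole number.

Leg 1 (147°, 833 m): east 833 sin 147° = 453.68, north 833 cos 147° = -698.61
Leg 2 (271°, 1732 m): east 1732 sin 271° = -1731.74, north 1732 cos 271° = 30.23
Leg 3 (105°, 4398 m): east 4398 sin 105° = 4248.14, north 4398 cos 105° = -1138.29
Summing: 2970.09 m east, -1806.67 m north → (2970, -1807).

(2970, -1807)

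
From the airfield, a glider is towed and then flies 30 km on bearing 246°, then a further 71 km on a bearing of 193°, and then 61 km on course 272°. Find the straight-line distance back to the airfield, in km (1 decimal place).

131.0 km

Leg 1 (246°, 30 km): east 30 sin 246° = -27.41, north 30 cos 246° = -12.20
Leg 2 (193°, 71 km): east 71 sin 193° = -15.97, north 71 cos 193° = -69.18
Leg 3 (272°, 61 km): east 61 sin 272° = -60.96, north 61 cos 272° = 2.13
Net: -104.34 east, -79.25 north. Distance = √((-104.34)² + (-79.25)²) = 131.027 km.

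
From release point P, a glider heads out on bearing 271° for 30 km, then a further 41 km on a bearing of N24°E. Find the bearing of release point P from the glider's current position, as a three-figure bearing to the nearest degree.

Leg 1 (271°, 30 km): east 30 sin 271° = -30.00, north 30 cos 271° = 0.52
Leg 2 (N24°E, 41 km): east 41 sin 24° = 16.68, north 41 cos 24° = 37.46
Net displacement: -13.32 east, 37.98 north. Direction back to start is (13.32, -37.98): bearing = atan2(13.32, -37.98) mod 360° = 160.67° ≈ 161°.

161°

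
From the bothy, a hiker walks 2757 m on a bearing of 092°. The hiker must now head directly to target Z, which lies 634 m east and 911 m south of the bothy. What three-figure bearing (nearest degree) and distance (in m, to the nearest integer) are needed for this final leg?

249°, 2272 m

Leg 1 (092°, 2757 m): east 2757 sin 92° = 2755.32, north 2757 cos 92° = -96.22
Current position: (2755.32, -96.22). Target: (634, -911). Remaining: Δeast = -2121.32, Δnorth = -814.78.
Bearing = atan2(-2121.32, -814.78) mod 360° = 248.99°; distance = √((-2121.32)² + (-814.78)²) = 2272.415 m.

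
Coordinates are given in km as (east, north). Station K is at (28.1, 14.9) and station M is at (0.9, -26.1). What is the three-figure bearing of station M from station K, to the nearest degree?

214°

Δeast = 0.9 − 28.1 = -27.20; Δnorth = -26.1 − 14.9 = -41.00.
Bearing = atan2(Δeast, Δnorth) mod 360° = 213.56° ≈ 214°.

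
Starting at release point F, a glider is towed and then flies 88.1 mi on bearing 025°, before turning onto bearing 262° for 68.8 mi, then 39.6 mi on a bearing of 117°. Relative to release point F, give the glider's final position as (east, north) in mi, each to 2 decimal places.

(4.39, 52.29)

Leg 1 (025°, 88.1 mi): east 88.1 sin 25° = 37.23, north 88.1 cos 25° = 79.85
Leg 2 (262°, 68.8 mi): east 68.8 sin 262° = -68.13, north 68.8 cos 262° = -9.58
Leg 3 (117°, 39.6 mi): east 39.6 sin 117° = 35.28, north 39.6 cos 117° = -17.98
Summing: 4.39 mi east, 52.29 mi north → (4.39, 52.29).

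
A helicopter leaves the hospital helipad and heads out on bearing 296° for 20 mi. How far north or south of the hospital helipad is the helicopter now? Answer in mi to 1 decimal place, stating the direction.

Leg 1 (296°, 20 mi): east 20 sin 296° = -17.98, north 20 cos 296° = 8.77
Net north component: 8.77 mi.

8.8 mi north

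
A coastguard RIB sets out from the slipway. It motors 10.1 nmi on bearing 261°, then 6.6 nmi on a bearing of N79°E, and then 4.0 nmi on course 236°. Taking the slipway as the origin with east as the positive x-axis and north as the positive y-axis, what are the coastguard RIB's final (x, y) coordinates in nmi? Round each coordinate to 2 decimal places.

Leg 1 (261°, 10.1 nmi): east 10.1 sin 261° = -9.98, north 10.1 cos 261° = -1.58
Leg 2 (N79°E, 6.6 nmi): east 6.6 sin 79° = 6.48, north 6.6 cos 79° = 1.26
Leg 3 (236°, 4.0 nmi): east 4.0 sin 236° = -3.32, north 4.0 cos 236° = -2.24
Summing: -6.81 nmi east, -2.56 nmi north → (-6.81, -2.56).

(-6.81, -2.56)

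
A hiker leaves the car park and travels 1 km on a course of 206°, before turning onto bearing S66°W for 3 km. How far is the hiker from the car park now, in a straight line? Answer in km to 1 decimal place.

3.8 km

Leg 1 (206°, 1 km): east 1 sin 206° = -0.44, north 1 cos 206° = -0.90
Leg 2 (S66°W, 3 km): east 3 sin 246° = -2.74, north 3 cos 246° = -1.22
Net: -3.18 east, -2.12 north. Distance = √((-3.18)² + (-2.12)²) = 3.821 km.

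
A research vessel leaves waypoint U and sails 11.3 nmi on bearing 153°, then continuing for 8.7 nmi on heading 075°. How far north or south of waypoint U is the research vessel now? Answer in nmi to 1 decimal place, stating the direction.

Leg 1 (153°, 11.3 nmi): east 11.3 sin 153° = 5.13, north 11.3 cos 153° = -10.07
Leg 2 (075°, 8.7 nmi): east 8.7 sin 75° = 8.40, north 8.7 cos 75° = 2.25
Net north component: -7.82 nmi.

7.8 nmi south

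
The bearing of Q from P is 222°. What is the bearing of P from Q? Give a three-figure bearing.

Back-bearing = 222° − 180° = 042°.

042°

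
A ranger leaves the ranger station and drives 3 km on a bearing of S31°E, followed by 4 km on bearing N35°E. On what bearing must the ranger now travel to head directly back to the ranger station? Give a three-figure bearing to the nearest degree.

Leg 1 (S31°E, 3 km): east 3 sin 149° = 1.55, north 3 cos 149° = -2.57
Leg 2 (N35°E, 4 km): east 4 sin 35° = 2.29, north 4 cos 35° = 3.28
Net displacement: 3.84 east, 0.71 north. Direction back to start is (-3.84, -0.71): bearing = atan2(-3.84, -0.71) mod 360° = 259.59° ≈ 260°.

260°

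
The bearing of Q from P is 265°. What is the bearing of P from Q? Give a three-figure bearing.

085°

Back-bearing = 265° − 180° = 085°.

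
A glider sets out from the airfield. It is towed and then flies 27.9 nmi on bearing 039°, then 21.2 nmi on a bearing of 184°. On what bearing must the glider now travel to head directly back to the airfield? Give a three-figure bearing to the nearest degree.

268°

Leg 1 (039°, 27.9 nmi): east 27.9 sin 39° = 17.56, north 27.9 cos 39° = 21.68
Leg 2 (184°, 21.2 nmi): east 21.2 sin 184° = -1.48, north 21.2 cos 184° = -21.15
Net displacement: 16.08 east, 0.53 north. Direction back to start is (-16.08, -0.53): bearing = atan2(-16.08, -0.53) mod 360° = 268.10° ≈ 268°.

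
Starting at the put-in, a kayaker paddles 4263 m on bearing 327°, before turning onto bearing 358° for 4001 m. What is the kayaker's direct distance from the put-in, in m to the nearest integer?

7964 m

Leg 1 (327°, 4263 m): east 4263 sin 327° = -2321.80, north 4263 cos 327° = 3575.25
Leg 2 (358°, 4001 m): east 4001 sin 358° = -139.63, north 4001 cos 358° = 3998.56
Net: -2461.43 east, 7573.82 north. Distance = √((-2461.43)² + (7573.82)²) = 7963.750 m.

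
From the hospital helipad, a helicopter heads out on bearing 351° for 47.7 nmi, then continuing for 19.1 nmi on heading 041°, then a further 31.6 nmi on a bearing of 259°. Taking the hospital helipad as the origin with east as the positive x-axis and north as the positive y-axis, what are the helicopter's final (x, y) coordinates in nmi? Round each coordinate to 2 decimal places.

(-25.95, 55.50)

Leg 1 (351°, 47.7 nmi): east 47.7 sin 351° = -7.46, north 47.7 cos 351° = 47.11
Leg 2 (041°, 19.1 nmi): east 19.1 sin 41° = 12.53, north 19.1 cos 41° = 14.41
Leg 3 (259°, 31.6 nmi): east 31.6 sin 259° = -31.02, north 31.6 cos 259° = -6.03
Summing: -25.95 nmi east, 55.50 nmi north → (-25.95, 55.50).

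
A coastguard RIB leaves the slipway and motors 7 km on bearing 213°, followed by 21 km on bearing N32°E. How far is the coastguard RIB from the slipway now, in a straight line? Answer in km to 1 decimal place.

14.0 km

Leg 1 (213°, 7 km): east 7 sin 213° = -3.81, north 7 cos 213° = -5.87
Leg 2 (N32°E, 21 km): east 21 sin 32° = 11.13, north 21 cos 32° = 17.81
Net: 7.32 east, 11.94 north. Distance = √((7.32)² + (11.94)²) = 14.002 km.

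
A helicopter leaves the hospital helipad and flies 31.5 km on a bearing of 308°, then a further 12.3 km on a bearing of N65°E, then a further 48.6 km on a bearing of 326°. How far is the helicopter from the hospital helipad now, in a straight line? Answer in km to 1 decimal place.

76.7 km

Leg 1 (308°, 31.5 km): east 31.5 sin 308° = -24.82, north 31.5 cos 308° = 19.39
Leg 2 (N65°E, 12.3 km): east 12.3 sin 65° = 11.15, north 12.3 cos 65° = 5.20
Leg 3 (326°, 48.6 km): east 48.6 sin 326° = -27.18, north 48.6 cos 326° = 40.29
Net: -40.85 east, 64.88 north. Distance = √((-40.85)² + (64.88)²) = 76.672 km.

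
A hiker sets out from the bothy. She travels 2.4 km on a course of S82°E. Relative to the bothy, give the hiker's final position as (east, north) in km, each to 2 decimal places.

(2.38, -0.33)

Leg 1 (S82°E, 2.4 km): east 2.4 sin 98° = 2.38, north 2.4 cos 98° = -0.33
Summing: 2.38 km east, -0.33 km north → (2.38, -0.33).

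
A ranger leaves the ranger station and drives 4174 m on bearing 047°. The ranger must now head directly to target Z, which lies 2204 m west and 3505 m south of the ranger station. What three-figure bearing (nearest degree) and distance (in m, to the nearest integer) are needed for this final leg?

220°, 8245 m

Leg 1 (047°, 4174 m): east 4174 sin 47° = 3052.67, north 4174 cos 47° = 2846.66
Current position: (3052.67, 2846.66). Target: (-2204, -3505). Remaining: Δeast = -5256.67, Δnorth = -6351.66.
Bearing = atan2(-5256.67, -6351.66) mod 360° = 219.61°; distance = √((-5256.67)² + (-6351.66)²) = 8244.767 m.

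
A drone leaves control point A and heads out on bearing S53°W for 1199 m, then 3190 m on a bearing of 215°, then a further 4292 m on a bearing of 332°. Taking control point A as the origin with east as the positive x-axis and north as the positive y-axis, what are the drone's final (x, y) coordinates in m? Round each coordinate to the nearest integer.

(-4802, 455)

Leg 1 (S53°W, 1199 m): east 1199 sin 233° = -957.56, north 1199 cos 233° = -721.58
Leg 2 (215°, 3190 m): east 3190 sin 215° = -1829.71, north 3190 cos 215° = -2613.10
Leg 3 (332°, 4292 m): east 4292 sin 332° = -2014.97, north 4292 cos 332° = 3789.61
Summing: -4802.24 m east, 454.94 m north → (-4802, 455).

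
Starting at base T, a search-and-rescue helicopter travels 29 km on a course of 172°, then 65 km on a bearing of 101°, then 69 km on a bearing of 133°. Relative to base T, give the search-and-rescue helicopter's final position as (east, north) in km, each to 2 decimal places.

Leg 1 (172°, 29 km): east 29 sin 172° = 4.04, north 29 cos 172° = -28.72
Leg 2 (101°, 65 km): east 65 sin 101° = 63.81, north 65 cos 101° = -12.40
Leg 3 (133°, 69 km): east 69 sin 133° = 50.46, north 69 cos 133° = -47.06
Summing: 118.31 km east, -88.18 km north → (118.31, -88.18).

(118.31, -88.18)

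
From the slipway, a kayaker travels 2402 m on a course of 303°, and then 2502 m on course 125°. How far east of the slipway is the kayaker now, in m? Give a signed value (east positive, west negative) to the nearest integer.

Leg 1 (303°, 2402 m): east 2402 sin 303° = -2014.49, north 2402 cos 303° = 1308.22
Leg 2 (125°, 2502 m): east 2502 sin 125° = 2049.52, north 2502 cos 125° = -1435.09
Net east component: 35.03 m.

35 m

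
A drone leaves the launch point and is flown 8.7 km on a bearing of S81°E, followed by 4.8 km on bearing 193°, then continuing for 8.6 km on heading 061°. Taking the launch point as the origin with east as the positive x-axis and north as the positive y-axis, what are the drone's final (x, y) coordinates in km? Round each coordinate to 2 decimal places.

(15.03, -1.87)

Leg 1 (S81°E, 8.7 km): east 8.7 sin 99° = 8.59, north 8.7 cos 99° = -1.36
Leg 2 (193°, 4.8 km): east 4.8 sin 193° = -1.08, north 4.8 cos 193° = -4.68
Leg 3 (061°, 8.6 km): east 8.6 sin 61° = 7.52, north 8.6 cos 61° = 4.17
Summing: 15.03 km east, -1.87 km north → (15.03, -1.87).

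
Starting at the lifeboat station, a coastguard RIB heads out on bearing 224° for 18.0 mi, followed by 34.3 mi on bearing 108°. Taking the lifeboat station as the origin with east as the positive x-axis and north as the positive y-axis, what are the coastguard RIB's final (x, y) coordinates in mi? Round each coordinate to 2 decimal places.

Leg 1 (224°, 18.0 mi): east 18.0 sin 224° = -12.50, north 18.0 cos 224° = -12.95
Leg 2 (108°, 34.3 mi): east 34.3 sin 108° = 32.62, north 34.3 cos 108° = -10.60
Summing: 20.12 mi east, -23.55 mi north → (20.12, -23.55).

(20.12, -23.55)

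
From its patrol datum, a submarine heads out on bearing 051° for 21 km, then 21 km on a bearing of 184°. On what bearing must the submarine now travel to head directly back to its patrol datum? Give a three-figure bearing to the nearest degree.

Leg 1 (051°, 21 km): east 21 sin 51° = 16.32, north 21 cos 51° = 13.22
Leg 2 (184°, 21 km): east 21 sin 184° = -1.46, north 21 cos 184° = -20.95
Net displacement: 14.86 east, -7.73 north. Direction back to start is (-14.86, 7.73): bearing = atan2(-14.86, 7.73) mod 360° = 297.50° ≈ 298°.

298°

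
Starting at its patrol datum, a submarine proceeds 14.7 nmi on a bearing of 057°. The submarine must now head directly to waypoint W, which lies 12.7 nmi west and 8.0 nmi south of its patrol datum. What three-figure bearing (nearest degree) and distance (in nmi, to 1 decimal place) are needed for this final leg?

237°, 29.7 nmi

Leg 1 (057°, 14.7 nmi): east 14.7 sin 57° = 12.33, north 14.7 cos 57° = 8.01
Current position: (12.33, 8.01). Target: (-12.7, -8.0). Remaining: Δeast = -25.03, Δnorth = -16.01.
Bearing = atan2(-25.03, -16.01) mod 360° = 237.40°; distance = √((-25.03)² + (-16.01)²) = 29.709 nmi.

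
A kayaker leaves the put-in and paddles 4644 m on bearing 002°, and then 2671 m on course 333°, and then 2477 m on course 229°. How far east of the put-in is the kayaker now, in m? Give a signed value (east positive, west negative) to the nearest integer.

Leg 1 (002°, 4644 m): east 4644 sin 2° = 162.07, north 4644 cos 2° = 4641.17
Leg 2 (333°, 2671 m): east 2671 sin 333° = -1212.61, north 2671 cos 333° = 2379.88
Leg 3 (229°, 2477 m): east 2477 sin 229° = -1869.42, north 2477 cos 229° = -1625.06
Net east component: -2919.95 m.

-2920 m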